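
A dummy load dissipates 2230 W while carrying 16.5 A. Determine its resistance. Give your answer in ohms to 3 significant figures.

8.19 Ω

Inverting the appropriate power form: R = P / I².
R = 2230 / (16.50)² = 8.191 Ω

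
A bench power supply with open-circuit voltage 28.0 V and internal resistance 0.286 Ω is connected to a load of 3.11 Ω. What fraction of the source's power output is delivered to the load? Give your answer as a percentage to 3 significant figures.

Both r and R carry the same current, so the power split is just the resistance split: η = R/(R+r).
η = R / (R + r) = 3.11 / (3.11 + 0.286) = 0.9158

91.6 %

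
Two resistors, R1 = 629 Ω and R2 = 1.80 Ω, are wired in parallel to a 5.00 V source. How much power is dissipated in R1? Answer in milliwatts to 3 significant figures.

Parallel branches share the same voltage; P = V²/R gives the branch power in one step.
P_R1 = V² / R1 = (5.00)² / 629 Ω = 0.03975 W

39.7 mW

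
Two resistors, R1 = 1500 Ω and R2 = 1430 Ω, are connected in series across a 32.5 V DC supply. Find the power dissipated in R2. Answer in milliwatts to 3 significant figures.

The current is common to all series resistors; compute it, then apply P = I²R for the target.
R_total = 1500 + 1430 = 2930 Ω
I = V / R_total = 32.5 / 2930 = 0.01109 A
P_R2 = I² × R2 = (0.01109)² × 1430 = 0.1759 W

176 mW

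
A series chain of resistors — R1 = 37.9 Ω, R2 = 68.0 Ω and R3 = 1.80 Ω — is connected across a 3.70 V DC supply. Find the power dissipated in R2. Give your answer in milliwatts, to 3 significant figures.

In a series string the same current flows through every resistor — find that current, then P = I²R for the one we want.
R_total = 37.9 + 68.0 + 1.80 = 107.7 Ω
I = V / R_total = 3.70 / 107.7 = 0.03435 A
P_R2 = I² × R2 = (0.03435)² × 68.0 = 0.08026 W

80.3 mW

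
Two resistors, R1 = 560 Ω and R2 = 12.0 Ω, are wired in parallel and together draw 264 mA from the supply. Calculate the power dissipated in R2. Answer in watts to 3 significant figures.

Only the total current is stated, so first find the parallel equivalent to get the voltage across the combination.
1/R_eq = 1/560 + 1/12.0 ⇒ R_eq = 11.75 Ω
V = I_total × R_eq = 0.2640 × 11.75 = 3.102 V
P_R2 = V² / R2 = (3.102)² / 12.0 = 0.8016 W

0.802 W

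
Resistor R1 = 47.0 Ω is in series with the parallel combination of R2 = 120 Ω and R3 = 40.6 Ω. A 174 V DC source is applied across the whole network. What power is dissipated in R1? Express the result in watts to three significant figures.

238 W

Reduce the parallel pair to R_p first; the network is then a simple series string.
R_p = (120×40.6)/(120+40.6) = 30.34 Ω
R_total = 47.0 + 30.34 = 77.34 Ω
I = V / R_total = 174 / 77.34 = 2.250 A
All the current flows through R1; use P = I²R.
P_R1 = (2.250)² × 47.0 = 237.9 W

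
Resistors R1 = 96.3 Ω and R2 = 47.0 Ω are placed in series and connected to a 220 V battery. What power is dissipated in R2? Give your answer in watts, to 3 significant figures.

111 W

Series elements share the same current, so find I first, then use P = I²R.
R_total = 96.3 + 47.0 = 143.3 Ω
I = V / R_total = 220 / 143.3 = 1.535 A
P_R2 = I² × R2 = (1.535)² × 47.0 = 110.8 W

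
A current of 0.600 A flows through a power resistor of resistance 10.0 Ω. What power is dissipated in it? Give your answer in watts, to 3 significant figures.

With I and R stated, P = I²R applies in one step.
P = (0.6000 A)² × 10.0 Ω = 3.600 W

3.60 W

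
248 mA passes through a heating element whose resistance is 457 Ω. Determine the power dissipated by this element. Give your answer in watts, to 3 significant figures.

28.1 W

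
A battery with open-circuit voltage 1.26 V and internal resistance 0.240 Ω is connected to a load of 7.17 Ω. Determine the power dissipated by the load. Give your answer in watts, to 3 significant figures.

0.207 W

The internal resistance and the load are in series, so the same I flows through both; get I from ε/(r+R), then I²R for the load.
I = ε / (r + R) = 1.26 / (0.240 + 7.17) = 0.1700 A
P_load = I² R = (0.1700)² × 7.17 = 0.2073 W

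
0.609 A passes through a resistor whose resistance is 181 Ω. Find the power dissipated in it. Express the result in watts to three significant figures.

67.1 W

The current through and the resistance of the element are both given; use P = I²R.
P = (0.6090 A)² × 181 Ω = 67.13 W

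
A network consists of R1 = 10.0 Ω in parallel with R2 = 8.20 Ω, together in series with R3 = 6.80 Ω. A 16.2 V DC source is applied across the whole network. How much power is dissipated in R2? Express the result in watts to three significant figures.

First find R_p for the parallel pair, then treat R_p + R3 as a series loop.
R_p = (10.0×8.20)/(10.0+8.20) = 4.505 Ω
R_total = R_p + 6.80 = 4.505 + 6.80 = 11.31 Ω
I = V / R_total = 16.2 / 11.31 = 1.433 A
Voltage across the parallel pair: V_p = I × R_p = 1.433 × 4.505 = 6.456 V
R2 sits across V_p; its power is V_p²/R.
P_R2 = (6.456)² / 8.20 = 5.083 W

5.08 W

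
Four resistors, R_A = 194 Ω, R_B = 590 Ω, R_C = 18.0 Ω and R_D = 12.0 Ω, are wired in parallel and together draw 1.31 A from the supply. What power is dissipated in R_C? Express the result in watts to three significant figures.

4.49 W

Only the total current is stated, so first find the parallel equivalent to get the voltage across the combination.
1/R_eq = 1/194 + 1/590 + 1/18.0 + 1/12.0 ⇒ R_eq = 6.862 Ω
V = I_total × R_eq = 1.310 × 6.862 = 8.989 V
P_R_C = V² / R_C = (8.989)² / 18.0 = 4.489 W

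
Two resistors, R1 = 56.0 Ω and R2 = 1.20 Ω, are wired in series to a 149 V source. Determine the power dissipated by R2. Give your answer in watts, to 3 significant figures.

Every series element carries the same I. Get I from the total resistance, then P = I² × R2.
R_total = 56.0 + 1.20 = 57.20 Ω
I = V / R_total = 149 / 57.20 = 2.605 A
P_R2 = I² × R2 = (2.605)² × 1.20 = 8.143 W

8.14 W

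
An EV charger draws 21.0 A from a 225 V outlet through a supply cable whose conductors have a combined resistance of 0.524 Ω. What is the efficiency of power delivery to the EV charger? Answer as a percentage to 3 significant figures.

The supply cable carries the full 21.0 A.
P_line = I² R_line = (21.00)² × 0.524 = 231.1 W
P_source = V I = 225 × 21.00 = 4725 W; P_load = 4494 W
η = P_load / P_source = 4494 / 4725 = 0.9511

95.1 %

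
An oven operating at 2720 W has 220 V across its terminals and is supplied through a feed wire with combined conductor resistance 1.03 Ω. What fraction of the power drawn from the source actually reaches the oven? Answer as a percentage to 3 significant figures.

I = P / V = 2720 / 220 = 12.36 A through the feed wire.
P_line = I² R_line = (12.36)² × 1.03 = 157.4 W
P_source = P_load + P_line = 2720 + 157.4 = 2877 W
η = P_load / P_source = 2720 / 2877 = 0.9453

94.5 %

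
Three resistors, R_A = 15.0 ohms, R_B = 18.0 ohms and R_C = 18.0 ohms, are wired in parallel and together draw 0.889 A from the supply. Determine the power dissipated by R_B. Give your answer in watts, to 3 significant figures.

Only the total current is stated, so first find the parallel equivalent to get the voltage across the combination.
1/R_eq = 1/15.0 + 1/18.0 + 1/18.0 ⇒ R_eq = 5.625 Ω
V = I_total × R_eq = 0.8890 × 5.625 = 5.001 V
P_R_B = V² / R_B = (5.001)² / 18.0 = 1.389 W

1.39 W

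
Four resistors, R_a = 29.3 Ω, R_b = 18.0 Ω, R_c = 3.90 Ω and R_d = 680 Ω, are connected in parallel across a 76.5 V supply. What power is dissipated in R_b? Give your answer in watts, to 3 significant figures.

325 W

R_b sits directly across the source, so P = V²/R with V = 76.5 V.
P_R_b = V² / R_b = (76.5)² / 18.0 Ω = 325.1 W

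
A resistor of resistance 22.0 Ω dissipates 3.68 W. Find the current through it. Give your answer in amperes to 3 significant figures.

From P = V I = I²R = V²/R, with the two given quantities we get I = √(P / R).
I = √(3.68 / 22.0) = 0.4090 A

0.409 A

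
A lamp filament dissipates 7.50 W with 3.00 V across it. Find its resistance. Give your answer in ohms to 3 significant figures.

1.20 Ω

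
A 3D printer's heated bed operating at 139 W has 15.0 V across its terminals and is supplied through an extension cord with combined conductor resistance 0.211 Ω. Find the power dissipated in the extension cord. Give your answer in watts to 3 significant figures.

18.1 W

The extension cord and load are in series, so the same current flows in both; the loss is I²R_line.
I = P / V = 139 / 15.0 = 9.267 A through the extension cord.
P_line = I² R_line = (9.267)² × 0.211 = 18.12 W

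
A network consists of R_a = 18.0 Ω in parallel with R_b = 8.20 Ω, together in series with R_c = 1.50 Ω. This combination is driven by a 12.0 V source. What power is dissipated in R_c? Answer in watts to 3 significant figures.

4.24 W

Combine R_a and R_b into their parallel equivalent first, reducing the network to two series resistors.
R_p = (18.0×8.20)/(18.0+8.20) = 5.634 Ω
R_total = R_p + 1.50 = 5.634 + 1.50 = 7.134 Ω
I = V / R_total = 12.0 / 7.134 = 1.682 A
All the supply current flows through R_c; use P = I²R_c.
P_R_c = (1.682)² × 1.50 = 4.245 W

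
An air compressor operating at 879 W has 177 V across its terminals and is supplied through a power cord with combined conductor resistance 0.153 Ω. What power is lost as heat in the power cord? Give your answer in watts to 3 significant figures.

Line loss is just I²R for the cable — we know both I and R_line directly.
I = P / V = 879 / 177 = 4.966 A through the power cord.
P_line = I² R_line = (4.966)² × 0.153 = 3.773 W

3.77 W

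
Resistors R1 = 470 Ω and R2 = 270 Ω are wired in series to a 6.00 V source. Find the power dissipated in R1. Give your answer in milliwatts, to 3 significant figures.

30.9 mW

The current is common to all series resistors; compute it, then apply P = I²R for the target.
R_total = 470 + 270 = 740.0 Ω
I = V / R_total = 6.00 / 740.0 = 0.008108 A
P_R1 = I² × R1 = (0.008108)² × 470 = 0.03090 W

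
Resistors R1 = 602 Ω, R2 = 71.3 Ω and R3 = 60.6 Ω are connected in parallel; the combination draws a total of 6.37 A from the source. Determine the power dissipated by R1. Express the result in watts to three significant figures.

We need the common branch voltage; get it from I_total × R_eq, then P = V²/R for the branch.
1/R_eq = 1/602 + 1/71.3 + 1/60.6 ⇒ R_eq = 31.07 Ω
V = I_total × R_eq = 6.370 × 31.07 = 197.9 V
P_R1 = V² / R1 = (197.9)² / 602 = 65.06 W

65.1 W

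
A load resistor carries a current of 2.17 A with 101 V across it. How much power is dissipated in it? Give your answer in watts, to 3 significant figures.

219 W

V and I are known directly — P = V I, no intermediate step needed.
P = 101 V × 2.170 A = 219.2 W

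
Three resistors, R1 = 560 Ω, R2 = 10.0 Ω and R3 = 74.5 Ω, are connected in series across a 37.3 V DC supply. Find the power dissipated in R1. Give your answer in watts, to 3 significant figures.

1.88 W

Series elements share the same current, so find I first, then use P = I²R.
R_total = 560 + 10.0 + 74.5 = 644.5 Ω
I = V / R_total = 37.3 / 644.5 = 0.05787 A
P_R1 = I² × R1 = (0.05787)² × 560 = 1.876 W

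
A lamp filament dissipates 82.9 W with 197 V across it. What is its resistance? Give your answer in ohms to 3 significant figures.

Rearranging the power relation for the two known quantities gives R = V² / P.
R = (197)² / 82.9 = 468.1 Ω

468 Ω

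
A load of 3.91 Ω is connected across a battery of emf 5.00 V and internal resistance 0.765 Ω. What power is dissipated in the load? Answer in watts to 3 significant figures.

The internal resistance and the load are in series, so the same I flows through both; get I from ε/(r+R), then I²R for the load.
I = ε / (r + R) = 5.00 / (0.765 + 3.91) = 1.070 A
P_load = I² R = (1.070)² × 3.91 = 4.473 W

4.47 W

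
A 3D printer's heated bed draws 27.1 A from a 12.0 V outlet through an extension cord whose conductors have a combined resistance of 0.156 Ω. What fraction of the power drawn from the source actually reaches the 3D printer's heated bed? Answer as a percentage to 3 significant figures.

64.8 %

The extension cord carries the full 27.1 A.
P_line = I² R_line = (27.10)² × 0.156 = 114.6 W
P_source = V I = 12.0 × 27.10 = 325.2 W; P_load = 210.6 W
η = P_load / P_source = 210.6 / 325.2 = 0.6477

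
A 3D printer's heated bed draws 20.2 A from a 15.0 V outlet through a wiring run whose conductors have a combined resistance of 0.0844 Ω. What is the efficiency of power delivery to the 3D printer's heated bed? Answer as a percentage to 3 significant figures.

The wiring run carries the full 20.2 A.
P_line = I² R_line = (20.20)² × 0.0844 = 34.44 W
P_source = V I = 15.0 × 20.20 = 303.0 W; P_load = 268.6 W
η = P_load / P_source = 268.6 / 303.0 = 0.8863

88.6 %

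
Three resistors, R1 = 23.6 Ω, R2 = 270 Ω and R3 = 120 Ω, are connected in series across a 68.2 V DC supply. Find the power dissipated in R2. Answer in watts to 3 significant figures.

7.34 W

Since the resistors are in series they all carry the loop current I = V/R_total; the power in any one is I²R.
R_total = 23.6 + 270 + 120 = 413.6 Ω
I = V / R_total = 68.2 / 413.6 = 0.1649 A
P_R2 = I² × R2 = (0.1649)² × 270 = 7.341 W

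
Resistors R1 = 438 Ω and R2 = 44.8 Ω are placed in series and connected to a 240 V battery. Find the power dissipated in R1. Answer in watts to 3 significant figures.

108 W

Since the resistors are in series they all carry the loop current I = V/R_total; the power in any one is I²R.
R_total = 438 + 44.8 = 482.8 Ω
I = V / R_total = 240 / 482.8 = 0.4971 A
P_R1 = I² × R1 = (0.4971)² × 438 = 108.2 W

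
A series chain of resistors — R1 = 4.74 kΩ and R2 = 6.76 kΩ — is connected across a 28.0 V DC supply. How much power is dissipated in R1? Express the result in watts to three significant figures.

0.0281 W

Series elements share the same current, so find I first, then use P = I²R.
R_total = (4.74 + 6.76) kΩ = 11500 Ω
I = V / R_total = 28.0 / 11500 = 0.002435 A
P_R1 = I² × R1 = (0.002435)² × 4740 = 0.02810 W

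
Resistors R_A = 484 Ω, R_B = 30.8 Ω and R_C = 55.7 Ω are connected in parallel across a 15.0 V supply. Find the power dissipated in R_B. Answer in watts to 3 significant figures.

7.31 W

R_B sits directly across the source, so P = V²/R with V = 15.0 V.
P_R_B = V² / R_B = (15.0)² / 30.8 Ω = 7.305 W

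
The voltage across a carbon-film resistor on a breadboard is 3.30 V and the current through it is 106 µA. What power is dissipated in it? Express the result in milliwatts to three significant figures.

V and I are known directly — P = V I, no intermediate step needed.
P = 3.30 V × 0.0001060 A = 0.0003498 W

0.350 mW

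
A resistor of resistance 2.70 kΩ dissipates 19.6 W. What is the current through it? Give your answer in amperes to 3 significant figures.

Inverting the appropriate power form: I = √(P / R).
I = √(19.6 / 2700) = 0.08520 A

0.0852 A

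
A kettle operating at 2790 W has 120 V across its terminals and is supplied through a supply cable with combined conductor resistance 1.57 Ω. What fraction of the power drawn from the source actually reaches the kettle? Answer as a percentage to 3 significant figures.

76.7 %

I = P / V = 2790 / 120 = 23.25 A through the supply cable.
P_line = I² R_line = (23.25)² × 1.57 = 848.7 W
P_source = P_load + P_line = 2790 + 848.7 = 3639 W
η = P_load / P_source = 2790 / 3639 = 0.7668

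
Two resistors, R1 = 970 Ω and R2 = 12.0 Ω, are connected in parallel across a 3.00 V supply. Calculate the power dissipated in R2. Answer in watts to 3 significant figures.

The supply voltage appears across each parallel branch — just use P = V²/R2.
P_R2 = V² / R2 = (3.00)² / 12.0 Ω = 0.7500 W

0.750 W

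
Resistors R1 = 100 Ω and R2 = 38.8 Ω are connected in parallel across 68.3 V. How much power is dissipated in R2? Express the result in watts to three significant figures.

120 W

Parallel branches share the same voltage; P = V²/R gives the branch power in one step.
P_R2 = V² / R2 = (68.3)² / 38.8 Ω = 120.2 W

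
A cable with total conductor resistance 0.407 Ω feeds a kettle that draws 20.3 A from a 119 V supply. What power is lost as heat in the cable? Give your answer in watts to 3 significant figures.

Only the current and the line resistance are needed for the I²R loss.
The cable carries the full 20.3 A.
P_line = I² R_line = (20.30)² × 0.407 = 167.7 W

168 W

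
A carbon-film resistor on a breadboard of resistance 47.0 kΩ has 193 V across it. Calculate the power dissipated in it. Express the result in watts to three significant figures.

With V across and R both known, P = V²/R gives the dissipation directly.
P = (193 V)² / 47000 Ω = 0.7925 W

0.793 W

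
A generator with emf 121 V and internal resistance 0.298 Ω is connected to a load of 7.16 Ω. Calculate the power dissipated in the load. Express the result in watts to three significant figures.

With r and R in series, I = ε/(r+R); the load dissipates I²R.
I = ε / (r + R) = 121 / (0.298 + 7.16) = 16.22 A
P_load = I² R = (16.22)² × 7.16 = 1885 W

1880 W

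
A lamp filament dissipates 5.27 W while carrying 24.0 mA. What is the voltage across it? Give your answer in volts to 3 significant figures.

From P = V I = I²R = V²/R, with the two given quantities we get V = P / I.
V = 5.27 / 0.02400 = 219.6 V

220 V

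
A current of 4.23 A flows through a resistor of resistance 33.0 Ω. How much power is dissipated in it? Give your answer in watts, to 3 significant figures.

590 W

Knowing I and R, the power is just I²R — no need to find V first.
P = (4.230 A)² × 33.0 Ω = 590.5 W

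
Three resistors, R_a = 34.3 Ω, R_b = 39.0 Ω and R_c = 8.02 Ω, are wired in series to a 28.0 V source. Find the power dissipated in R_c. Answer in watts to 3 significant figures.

0.951 W

In a series string the same current flows through every resistor — find that current, then P = I²R for the one we want.
R_total = 34.3 + 39.0 + 8.02 = 81.32 Ω
I = V / R_total = 28.0 / 81.32 = 0.3443 A
P_R_c = I² × R_c = (0.3443)² × 8.02 = 0.9508 W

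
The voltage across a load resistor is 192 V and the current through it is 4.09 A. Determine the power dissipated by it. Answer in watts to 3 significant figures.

785 W

With V and I both given, power follows immediately from P = V I.
P = 192 V × 4.090 A = 785.3 W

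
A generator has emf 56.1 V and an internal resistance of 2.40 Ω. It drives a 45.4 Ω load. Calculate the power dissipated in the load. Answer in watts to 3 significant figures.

The internal resistance and the load are in series, so the same I flows through both; get I from ε/(r+R), then I²R for the load.
I = ε / (r + R) = 56.1 / (2.40 + 45.4) = 1.174 A
P_load = I² R = (1.174)² × 45.4 = 62.54 W

62.5 W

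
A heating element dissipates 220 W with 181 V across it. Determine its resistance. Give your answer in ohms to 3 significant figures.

149 Ω

Inverting the appropriate power form: R = V² / P.
R = (181)² / 220 = 148.9 Ω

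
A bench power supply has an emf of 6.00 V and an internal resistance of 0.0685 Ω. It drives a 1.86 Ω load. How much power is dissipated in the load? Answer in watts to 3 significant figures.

18.0 W

The internal resistance and the load are in series, so the same I flows through both; get I from ε/(r+R), then I²R for the load.
I = ε / (r + R) = 6.00 / (0.0685 + 1.86) = 3.111 A
P_load = I² R = (3.111)² × 1.86 = 18.00 W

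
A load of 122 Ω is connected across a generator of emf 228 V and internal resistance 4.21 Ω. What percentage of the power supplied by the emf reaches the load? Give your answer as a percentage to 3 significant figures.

96.7 %

Both r and R carry the same current, so the power split is just the resistance split: η = R/(R+r).
η = R / (R + r) = 122 / (122 + 4.21) = 0.9666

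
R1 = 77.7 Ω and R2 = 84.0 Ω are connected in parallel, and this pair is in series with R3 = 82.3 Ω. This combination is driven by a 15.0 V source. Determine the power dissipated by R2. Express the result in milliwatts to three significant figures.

290 mW

First find R_p for the parallel pair, then treat R_p + R3 as a series loop.
R_p = (77.7×84.0)/(77.7+84.0) = 40.36 Ω
R_total = R_p + 82.3 = 40.36 + 82.3 = 122.7 Ω
I = V / R_total = 15.0 / 122.7 = 0.1223 A
Voltage across the parallel pair: V_p = I × R_p = 0.1223 × 40.36 = 4.936 V
R2 sits across V_p; its power is V_p²/R.
P_R2 = (4.936)² / 84.0 = 0.2900 W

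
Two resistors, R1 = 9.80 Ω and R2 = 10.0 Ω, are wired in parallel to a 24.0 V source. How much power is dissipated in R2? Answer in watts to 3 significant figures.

Parallel branches share the same voltage; P = V²/R gives the branch power in one step.
P_R2 = V² / R2 = (24.0)² / 10.0 Ω = 57.60 W

57.6 W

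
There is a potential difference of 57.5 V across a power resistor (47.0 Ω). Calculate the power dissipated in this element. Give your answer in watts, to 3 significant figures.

Voltage and resistance are given, so P = V²/R is the one-step route.
P = (57.5 V)² / 47.0 Ω = 70.35 W

70.3 W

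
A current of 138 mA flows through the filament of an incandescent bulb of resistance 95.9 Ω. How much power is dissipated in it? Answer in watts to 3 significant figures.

1.83 W

The current through and the resistance of the element are both given; use P = I²R.
P = (0.1380 A)² × 95.9 Ω = 1.826 W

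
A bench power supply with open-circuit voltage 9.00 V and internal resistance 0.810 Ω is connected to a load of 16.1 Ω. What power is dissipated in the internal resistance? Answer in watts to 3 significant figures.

0.229 W

Internal loss is I²r, with I set by the total series resistance r+R.
I = ε / (r + R) = 9.00 / (0.810 + 16.1) = 0.5322 A
P_int = I² r = (0.5322)² × 0.810 = 0.2294 W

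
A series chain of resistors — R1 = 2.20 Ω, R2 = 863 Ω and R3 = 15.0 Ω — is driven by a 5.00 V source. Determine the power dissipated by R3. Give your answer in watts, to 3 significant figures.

0.000484 W

The current is common to all series resistors; compute it, then apply P = I²R for the target.
R_total = 2.20 + 863 + 15.0 = 880.2 Ω
I = V / R_total = 5.00 / 880.2 = 0.005681 A
P_R3 = I² × R3 = (0.005681)² × 15.0 = 0.0004840 W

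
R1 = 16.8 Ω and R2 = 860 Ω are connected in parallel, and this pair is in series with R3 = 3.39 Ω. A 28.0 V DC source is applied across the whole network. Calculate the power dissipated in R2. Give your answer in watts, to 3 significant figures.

First find R_p for the parallel pair, then treat R_p + R3 as a series loop.
R_p = (16.8×860)/(16.8+860) = 16.48 Ω
R_total = R_p + 3.39 = 16.48 + 3.39 = 19.87 Ω
I = V / R_total = 28.0 / 19.87 = 1.409 A
Voltage across the parallel pair: V_p = I × R_p = 1.409 × 16.48 = 23.22 V
R2 sits across V_p; its power is V_p²/R.
P_R2 = (23.22)² / 860 = 0.6271 W

0.627 W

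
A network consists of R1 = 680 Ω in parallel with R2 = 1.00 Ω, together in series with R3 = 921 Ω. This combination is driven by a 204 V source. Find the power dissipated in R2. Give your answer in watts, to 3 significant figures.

0.0488 W

First find R_p for the parallel pair, then treat R_p + R3 as a series loop.
R_p = (680×1.00)/(680+1.00) = 0.9985 Ω
R_total = R_p + 921 = 0.9985 + 921 = 922.0 Ω
I = V / R_total = 204 / 922.0 = 0.2213 A
Voltage across the parallel pair: V_p = I × R_p = 0.2213 × 0.9985 = 0.2209 V
Use P = V²/R for R2 with V = V_p.
P_R2 = (0.2209)² / 1.00 = 0.04881 W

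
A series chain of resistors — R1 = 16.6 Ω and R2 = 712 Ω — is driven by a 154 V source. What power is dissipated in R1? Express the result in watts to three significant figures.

0.742 W

Every series element carries the same I. Get I from the total resistance, then P = I² × R1.
R_total = 16.6 + 712 = 728.6 Ω
I = V / R_total = 154 / 728.6 = 0.2114 A
P_R1 = I² × R1 = (0.2114)² × 16.6 = 0.7416 W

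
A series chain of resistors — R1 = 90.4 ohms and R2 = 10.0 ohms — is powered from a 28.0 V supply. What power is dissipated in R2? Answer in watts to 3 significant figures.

0.778 W

Series elements share the same current, so find I first, then use P = I²R.
R_total = 90.4 + 10.0 = 100.4 Ω
I = V / R_total = 28.0 / 100.4 = 0.2789 A
P_R2 = I² × R2 = (0.2789)² × 10.0 = 0.7778 W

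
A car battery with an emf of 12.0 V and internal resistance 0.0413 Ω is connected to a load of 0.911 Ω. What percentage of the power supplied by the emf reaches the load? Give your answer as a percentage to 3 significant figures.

95.7 %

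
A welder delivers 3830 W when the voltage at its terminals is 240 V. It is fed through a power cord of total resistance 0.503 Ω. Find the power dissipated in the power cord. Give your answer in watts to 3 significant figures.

128 W

Only the current and the line resistance are needed for the I²R loss.
I = P / V = 3830 / 240 = 15.96 A through the power cord.
P_line = I² R_line = (15.96)² × 0.503 = 128.1 W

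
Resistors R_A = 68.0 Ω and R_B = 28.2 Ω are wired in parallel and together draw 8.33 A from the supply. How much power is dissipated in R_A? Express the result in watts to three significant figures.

Only the total current is stated, so first find the parallel equivalent to get the voltage across the combination.
1/R_eq = 1/68.0 + 1/28.2 ⇒ R_eq = 19.93 Ω
V = I_total × R_eq = 8.330 × 19.93 = 166.0 V
P_R_A = V² / R_A = (166.0)² / 68.0 = 405.5 W

405 W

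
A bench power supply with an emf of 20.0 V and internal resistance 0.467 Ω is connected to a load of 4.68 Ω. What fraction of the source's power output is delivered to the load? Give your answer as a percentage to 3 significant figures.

The source delivers εI, of which I²R reaches the load and I²r is lost; since I is common, η = R/(R+r).
η = R / (R + r) = 4.68 / (4.68 + 0.467) = 0.9093

90.9 %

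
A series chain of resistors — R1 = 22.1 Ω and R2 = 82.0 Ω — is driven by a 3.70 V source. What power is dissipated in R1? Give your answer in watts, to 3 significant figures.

The current is common to all series resistors; compute it, then apply P = I²R for the target.
R_total = 22.1 + 82.0 = 104.1 Ω
I = V / R_total = 3.70 / 104.1 = 0.03554 A
P_R1 = I² × R1 = (0.03554)² × 22.1 = 0.02792 W

0.0279 W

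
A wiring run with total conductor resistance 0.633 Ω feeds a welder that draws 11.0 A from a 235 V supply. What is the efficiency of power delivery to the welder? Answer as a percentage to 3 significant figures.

The wiring run carries the full 11.0 A.
P_line = I² R_line = (11.00)² × 0.633 = 76.59 W
P_source = V I = 235 × 11.00 = 2585 W; P_load = 2508 W
η = P_load / P_source = 2508 / 2585 = 0.9704

97.0 %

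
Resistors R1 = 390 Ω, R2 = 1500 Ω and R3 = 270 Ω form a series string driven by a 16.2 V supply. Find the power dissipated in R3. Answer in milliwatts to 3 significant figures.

Series elements share the same current, so find I first, then use P = I²R.
R_total = 390 + 1500 + 270 = 2160 Ω
I = V / R_total = 16.2 / 2160 = 0.007500 A
P_R3 = I² × R3 = (0.007500)² × 270 = 0.01519 W

15.2 mW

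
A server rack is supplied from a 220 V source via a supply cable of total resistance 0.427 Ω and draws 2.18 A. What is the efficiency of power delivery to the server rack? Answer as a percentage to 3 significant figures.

99.6 %

The supply cable carries the full 2.18 A.
P_line = I² R_line = (2.180)² × 0.427 = 2.029 W
P_source = V I = 220 × 2.180 = 479.6 W; P_load = 477.6 W
η = P_load / P_source = 477.6 / 479.6 = 0.9958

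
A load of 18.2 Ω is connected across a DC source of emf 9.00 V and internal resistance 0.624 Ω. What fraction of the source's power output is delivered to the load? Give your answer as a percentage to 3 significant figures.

96.7 %

η = P_load/(P_load+P_int) = I²R/(I²R+I²r) = R/(R+r) — the I² cancels for series elements.
η = R / (R + r) = 18.2 / (18.2 + 0.624) = 0.9669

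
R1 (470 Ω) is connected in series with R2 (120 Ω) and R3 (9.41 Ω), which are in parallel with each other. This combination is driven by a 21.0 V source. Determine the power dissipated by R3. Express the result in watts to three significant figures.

0.0156 W

Reduce the parallel pair to R_p first; the network is then a simple series string.
R_p = (120×9.41)/(120+9.41) = 8.726 Ω
R_total = 470 + 8.726 = 478.7 Ω
I = V / R_total = 21.0 / 478.7 = 0.04387 A
Voltage across the parallel pair: V_p = I × R_p = 0.04387 × 8.726 = 0.3828 V
With V_p across R3, its power is V_p²/R3.
P_R3 = (0.3828)² / 9.41 = 0.01557 W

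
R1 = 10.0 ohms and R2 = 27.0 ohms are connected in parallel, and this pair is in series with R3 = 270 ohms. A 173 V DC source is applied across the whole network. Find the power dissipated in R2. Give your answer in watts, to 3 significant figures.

Reduce the parallel combination to a single R_p; the circuit then becomes R_p in series with the remaining resistor.
R_p = (10.0×27.0)/(10.0+27.0) = 7.297 Ω
R_total = R_p + 270 = 7.297 + 270 = 277.3 Ω
I = V / R_total = 173 / 277.3 = 0.6239 A
Voltage across the parallel pair: V_p = I × R_p = 0.6239 × 7.297 = 4.553 V
R2 sits across V_p; its power is V_p²/R.
P_R2 = (4.553)² / 27.0 = 0.7676 W

0.768 W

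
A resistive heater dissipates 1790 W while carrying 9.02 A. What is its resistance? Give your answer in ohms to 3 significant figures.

From P = V I = I²R = V²/R, with the two given quantities we get R = P / I².
R = 1790 / (9.020)² = 22.00 Ω

22.0 Ω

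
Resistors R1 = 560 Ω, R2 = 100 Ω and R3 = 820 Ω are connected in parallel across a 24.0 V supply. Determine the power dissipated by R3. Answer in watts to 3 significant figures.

Parallel branches share the same voltage; P = V²/R gives the branch power in one step.
P_R3 = V² / R3 = (24.0)² / 820 Ω = 0.7024 W

0.702 W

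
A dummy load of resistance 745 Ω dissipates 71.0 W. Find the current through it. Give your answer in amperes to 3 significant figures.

0.309 A

The two known quantities fix the third via I = √(P / R).
I = √(71.0 / 745) = 0.3087 A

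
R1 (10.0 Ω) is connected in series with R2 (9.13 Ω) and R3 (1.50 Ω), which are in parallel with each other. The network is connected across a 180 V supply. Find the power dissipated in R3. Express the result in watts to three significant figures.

281 W

First combine the parallel branches into one equivalent R_p, then R1 + R_p is a series pair.
R_p = (9.13×1.50)/(9.13+1.50) = 1.288 Ω
R_total = 10.0 + 1.288 = 11.29 Ω
I = V / R_total = 180 / 11.29 = 15.95 A
Voltage across the parallel pair: V_p = I × R_p = 15.95 × 1.288 = 20.54 V
R3 is across V_p, so use P = V²/R for that branch.
P_R3 = (20.54)² / 1.50 = 281.4 W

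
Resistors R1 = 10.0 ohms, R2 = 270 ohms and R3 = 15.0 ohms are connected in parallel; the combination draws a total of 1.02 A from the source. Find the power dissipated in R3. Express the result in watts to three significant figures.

2.39 W

The branches share the same voltage, but only the total current is given — find V from the equivalent resistance first.
1/R_eq = 1/10.0 + 1/270 + 1/15.0 ⇒ R_eq = 5.870 Ω
V = I_total × R_eq = 1.020 × 5.870 = 5.987 V
P_R3 = V² / R3 = (5.987)² / 15.0 = 2.390 W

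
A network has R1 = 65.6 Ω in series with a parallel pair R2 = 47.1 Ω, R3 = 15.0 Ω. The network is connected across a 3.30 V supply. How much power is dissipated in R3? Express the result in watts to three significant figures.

0.0159 W

Reduce the parallel pair to R_p first; the network is then a simple series string.
R_p = (47.1×15.0)/(47.1+15.0) = 11.38 Ω
R_total = 65.6 + 11.38 = 76.98 Ω
I = V / R_total = 3.30 / 76.98 = 0.04287 A
Voltage across the parallel pair: V_p = I × R_p = 0.04287 × 11.38 = 0.4877 V
R3 is across V_p, so use P = V²/R for that branch.
P_R3 = (0.4877)² / 15.0 = 0.01586 W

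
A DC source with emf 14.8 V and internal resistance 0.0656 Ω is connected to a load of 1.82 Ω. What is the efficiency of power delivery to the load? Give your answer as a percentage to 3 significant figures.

96.5 %

η = P_load/(P_load+P_int) = I²R/(I²R+I²r) = R/(R+r) — the I² cancels for series elements.
η = R / (R + r) = 1.82 / (1.82 + 0.0656) = 0.9652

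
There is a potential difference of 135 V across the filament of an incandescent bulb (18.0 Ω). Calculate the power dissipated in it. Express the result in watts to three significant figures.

We know the drop across the element and its resistance — P = V²/R, one step.
P = (135 V)² / 18.0 Ω = 1012 W

1010 W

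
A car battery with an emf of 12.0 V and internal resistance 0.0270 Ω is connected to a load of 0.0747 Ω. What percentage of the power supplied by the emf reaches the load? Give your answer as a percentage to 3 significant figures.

73.5 %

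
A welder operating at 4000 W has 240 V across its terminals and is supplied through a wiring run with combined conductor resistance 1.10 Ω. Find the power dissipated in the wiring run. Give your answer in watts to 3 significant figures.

Only the current and the line resistance are needed for the I²R loss.
I = P / V = 4000 / 240 = 16.67 A through the wiring run.
P_line = I² R_line = (16.67)² × 1.10 = 305.6 W

306 W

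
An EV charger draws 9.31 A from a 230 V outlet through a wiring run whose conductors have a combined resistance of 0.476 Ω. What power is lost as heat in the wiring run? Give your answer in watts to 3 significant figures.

Line loss is just I²R for the cable — we know both I and R_line directly.
The wiring run carries the full 9.31 A.
P_line = I² R_line = (9.310)² × 0.476 = 41.26 W

41.3 W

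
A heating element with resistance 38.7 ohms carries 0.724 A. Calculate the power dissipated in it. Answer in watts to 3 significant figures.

20.3 W

Knowing I and R, the power is just I²R — no need to find V first.
P = (0.7240 A)² × 38.7 Ω = 20.29 W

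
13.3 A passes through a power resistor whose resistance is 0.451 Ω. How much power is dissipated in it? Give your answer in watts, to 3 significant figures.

79.8 W

Knowing I and R, the power is just I²R — no need to find V first.
P = (13.30 A)² × 0.451 Ω = 79.78 W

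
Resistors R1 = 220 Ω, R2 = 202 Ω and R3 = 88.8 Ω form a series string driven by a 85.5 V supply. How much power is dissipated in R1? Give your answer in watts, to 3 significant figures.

Series elements share the same current, so find I first, then use P = I²R.
R_total = 220 + 202 + 88.8 = 510.8 Ω
I = V / R_total = 85.5 / 510.8 = 0.1674 A
P_R1 = I² × R1 = (0.1674)² × 220 = 6.164 W

6.16 W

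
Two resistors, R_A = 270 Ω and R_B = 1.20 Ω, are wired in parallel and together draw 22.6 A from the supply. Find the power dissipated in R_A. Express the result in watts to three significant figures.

2.70 W

We need the common branch voltage; get it from I_total × R_eq, then P = V²/R for the branch.
1/R_eq = 1/270 + 1/1.20 ⇒ R_eq = 1.195 Ω
V = I_total × R_eq = 22.60 × 1.195 = 27.00 V
P_R_A = V² / R_A = (27.00)² / 270 = 2.700 W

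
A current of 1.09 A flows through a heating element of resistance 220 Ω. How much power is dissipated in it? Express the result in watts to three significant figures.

261 W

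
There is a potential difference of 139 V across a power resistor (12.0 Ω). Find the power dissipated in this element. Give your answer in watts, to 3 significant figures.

1610 W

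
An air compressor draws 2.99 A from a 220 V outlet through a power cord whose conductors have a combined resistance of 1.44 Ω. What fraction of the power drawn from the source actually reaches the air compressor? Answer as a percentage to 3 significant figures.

98.0 %

The power cord carries the full 2.99 A.
P_line = I² R_line = (2.990)² × 1.44 = 12.87 W
P_source = V I = 220 × 2.990 = 657.8 W; P_load = 644.9 W
η = P_load / P_source = 644.9 / 657.8 = 0.9804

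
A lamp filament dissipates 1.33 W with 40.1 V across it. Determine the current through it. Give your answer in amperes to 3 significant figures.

The two known quantities fix the third via I = P / V.
I = 1.33 / 40.1 = 0.03317 A

0.0332 A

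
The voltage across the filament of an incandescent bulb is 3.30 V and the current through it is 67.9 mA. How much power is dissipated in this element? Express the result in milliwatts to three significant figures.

224 mW

With V and I both given, power follows immediately from P = V I.
P = 3.30 V × 0.06790 A = 0.2241 W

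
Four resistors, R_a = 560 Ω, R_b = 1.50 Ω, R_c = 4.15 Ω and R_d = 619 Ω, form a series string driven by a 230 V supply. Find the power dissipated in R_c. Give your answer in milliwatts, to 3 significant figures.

The current is common to all series resistors; compute it, then apply P = I²R for the target.
R_total = 560 + 1.50 + 4.15 + 619 = 1185 Ω
I = V / R_total = 230 / 1185 = 0.1942 A
P_R_c = I² × R_c = (0.1942)² × 4.15 = 0.1564 W

156 mW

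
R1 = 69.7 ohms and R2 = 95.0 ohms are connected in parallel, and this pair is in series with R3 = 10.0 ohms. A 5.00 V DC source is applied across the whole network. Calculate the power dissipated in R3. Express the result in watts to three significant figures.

0.0992 W

Collapse the R1‖R2 pair into one equivalent R_p; then R_p and R3 form a series string.
R_p = (69.7×95.0)/(69.7+95.0) = 40.20 Ω
R_total = R_p + 10.0 = 40.20 + 10.0 = 50.20 Ω
I = V / R_total = 5.00 / 50.20 = 0.09959 A
All the supply current flows through R3; use P = I²R3.
P_R3 = (0.09959)² × 10.0 = 0.09919 W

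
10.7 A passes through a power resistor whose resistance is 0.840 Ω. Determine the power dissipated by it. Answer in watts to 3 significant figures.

96.2 W

Current and resistance are given, so P = I²R is the direct form.
P = (10.70 A)² × 0.840 Ω = 96.17 W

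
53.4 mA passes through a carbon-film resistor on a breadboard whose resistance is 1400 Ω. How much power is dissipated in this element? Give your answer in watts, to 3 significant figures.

Knowing I and R, the power is just I²R — no need to find V first.
P = (0.05340 A)² × 1400 Ω = 3.992 W

3.99 W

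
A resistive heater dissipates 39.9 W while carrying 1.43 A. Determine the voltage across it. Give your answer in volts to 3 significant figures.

Rearranging the power relation for the two known quantities gives V = P / I.
V = 39.9 / 1.430 = 27.90 V

27.9 V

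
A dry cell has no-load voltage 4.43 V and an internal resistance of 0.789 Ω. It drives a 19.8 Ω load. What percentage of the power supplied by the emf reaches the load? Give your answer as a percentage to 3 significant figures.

96.2 %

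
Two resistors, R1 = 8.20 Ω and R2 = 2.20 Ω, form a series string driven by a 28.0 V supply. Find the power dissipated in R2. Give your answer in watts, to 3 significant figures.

Since the resistors are in series they all carry the loop current I = V/R_total; the power in any one is I²R.
R_total = 8.20 + 2.20 = 10.40 Ω
I = V / R_total = 28.0 / 10.40 = 2.692 A
P_R2 = I² × R2 = (2.692)² × 2.20 = 15.95 W

15.9 W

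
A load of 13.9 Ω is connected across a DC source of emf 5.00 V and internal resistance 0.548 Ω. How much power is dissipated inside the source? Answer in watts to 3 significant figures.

The internal resistance carries the same current as the load; P_int = I²r.
I = ε / (r + R) = 5.00 / (0.548 + 13.9) = 0.3461 A
P_int = I² r = (0.3461)² × 0.548 = 0.06563 W

0.0656 W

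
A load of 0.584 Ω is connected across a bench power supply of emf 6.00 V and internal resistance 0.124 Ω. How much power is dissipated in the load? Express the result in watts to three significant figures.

41.9 W

The internal resistance and the load are in series, so the same I flows through both; get I from ε/(r+R), then I²R for the load.
I = ε / (r + R) = 6.00 / (0.124 + 0.584) = 8.475 A
P_load = I² R = (8.475)² × 0.584 = 41.94 W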